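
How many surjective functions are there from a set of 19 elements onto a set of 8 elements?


By inclusion-exclusion on which target elements are missed, the number of surjections from an n-set onto a k-set is
surj(n, k) = sum_{j=0}^{k} (-1)^j C(k, j) (k - j)^n.
Equivalently surj(n, k) = k! * S(n, k), where S(n, k) is the Stirling number of the second kind.
For n = 19, k = 8:
S(19, 8) = 1709751003480, so
surj = 8! * 1709751003480 = 40320 * 1709751003480 = 68937160460313600.

68937160460313600


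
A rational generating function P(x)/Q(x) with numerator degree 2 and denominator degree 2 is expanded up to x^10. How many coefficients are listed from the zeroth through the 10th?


Expanding up to x^10 gives the coefficients for x^0, x^1, ..., x^10.
That is 10 + 1 = 11 coefficients in total.

11


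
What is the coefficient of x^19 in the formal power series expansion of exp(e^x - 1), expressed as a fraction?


exp(e^x - 1) is the exponential generating function for the Bell numbers Bell_k: exp(e^x - 1) = sum_{k>=0} Bell_k x^k / k!.
So the coefficient of x^19 in exp(e^x - 1) is Bell_19 / 19!.
Computing: Bell_19 = 5832742205057 and 19! = 121645100408832000, giving
5832742205057/121645100408832000 = 5832742205057/121645100408832000.

5832742205057/121645100408832000


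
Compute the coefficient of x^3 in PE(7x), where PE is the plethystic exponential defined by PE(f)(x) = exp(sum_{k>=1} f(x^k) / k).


With f(x) = 7x, the exponent is sum_{k>=1} 7 x^k / k = 7 * (-ln(1 - x)). Exponentiating:
PE(7x) = exp(-7 ln(1 - x)) = 1/(1 - x)^7.
By the negative binomial expansion, [x^n] 1/(1 - x)^7 = C(n + 6, 6).
For n = 3: C(9, 6) = 84.

84


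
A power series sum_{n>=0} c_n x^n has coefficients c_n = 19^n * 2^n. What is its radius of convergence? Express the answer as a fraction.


By the root test (Cauchy-Hadamard), the radius is R = 1 / limsup_n |c_n|^(1/n).
Here |c_n|^(1/n) = (19^n * 2^n)^(1/n) = 19 * 2 = 38 for all n.
So R = 1/38 = 1/38.

1/38


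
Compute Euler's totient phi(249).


phi(n) counts integers in [1, n] coprime to n. Using the multiplicative formula phi(n) = n * prod_{p | n} (1 - 1/p):
249 = 3 * 83, so
phi(249) = 249 * (1 - 1/3) * (1 - 1/83) = 164.

164


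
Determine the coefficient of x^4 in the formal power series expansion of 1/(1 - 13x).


The geometric series identity gives 1/(1 - c x) = sum_{k>=0} c^k x^k, so the coefficient of x^k is c^k.
Here c = 13 and k = 4.
Computing: 13^4 = 28561

28561


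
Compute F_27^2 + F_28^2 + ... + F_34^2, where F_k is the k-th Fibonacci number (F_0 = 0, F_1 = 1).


There is a standard identity sum_{k=0}^{N} F_k^2 = F_N * F_{N+1} (proved inductively from the telescoping relation F_k^2 = F_k F_{k+1} - F_{k-1} F_k). Then
sum_{k=27}^{34} F_k^2 = F_34 F_35 - F_26 F_27.
Computing: F_34 = 5702887, F_35 = 9227465, F_26 = 121393, F_27 = 196418.
Sum = 5702887 * 9227465 - 121393 * 196418 = 52599346421181.

52599346421181


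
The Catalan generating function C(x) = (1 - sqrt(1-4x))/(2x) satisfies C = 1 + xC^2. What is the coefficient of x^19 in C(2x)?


Substituting x -> 2x scales the n-th coefficient by 2^n, so [x^19] C(2x) = 2^19 * C_19.
C_19 = C(2*19, 19)/(20) = 35345263800/20 = 1767263190.
So 2^19 * 1767263190 = 524288 * 1767263190 = 926554883358720.

926554883358720


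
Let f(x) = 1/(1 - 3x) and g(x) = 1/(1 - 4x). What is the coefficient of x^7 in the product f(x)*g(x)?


The coefficient of x^n in f*g is the Cauchy product: sum_{k=0}^{n} a^k * b^(n-k).
With a=3, b=4, n=7:
sum_{k=0}^{7} 3^k * 4^(7-k)
= 58975

58975


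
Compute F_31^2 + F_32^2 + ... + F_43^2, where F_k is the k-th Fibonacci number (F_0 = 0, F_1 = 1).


There is a standard identity sum_{k=0}^{N} F_k^2 = F_N * F_{N+1} (proved inductively from the telescoping relation F_k^2 = F_k F_{k+1} - F_{k-1} F_k). Then
sum_{k=31}^{43} F_k^2 = F_43 F_44 - F_30 F_31.
Computing: F_43 = 433494437, F_44 = 701408733, F_30 = 832040, F_31 = 1346269.
Sum = 433494437 * 701408733 - 832040 * 1346269 = 304055663669059561.

304055663669059561


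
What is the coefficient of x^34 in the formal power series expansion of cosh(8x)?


The Maclaurin series is cosh(t) = sum_{m>=0} t^(2m) / (2m)!, so substituting t = 8x, only even powers of x are nonzero, with coefficient of x^(2m) equal to 8^(2m) / (2m)!.
For x^34 the coefficient is 8^34/34! = 5070602400912917605986812821504/295232799039604140847618609643520000000 = 1180591620717411303424/68739242628124575327993046875.

1180591620717411303424/68739242628124575327993046875


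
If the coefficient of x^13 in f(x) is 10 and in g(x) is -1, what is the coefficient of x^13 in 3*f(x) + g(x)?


Scalar multiplication scales coefficients: 3 * 10 = 30.
Then add the g coefficient: 30 + -1
= 29

29


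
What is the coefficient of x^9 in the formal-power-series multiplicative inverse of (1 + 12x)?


The inverse is 1/(1 + 12x). Apply the geometric identity 1/(1 - y) = sum_{k>=0} y^k with y = -12x:
1/(1 + 12x) = sum_{k>=0} (-12)^k x^k.
So the coefficient of x^9 is (-12)^9 = -5159780352.

-5159780352


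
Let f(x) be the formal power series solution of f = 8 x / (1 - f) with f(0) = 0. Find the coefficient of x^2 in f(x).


Apply Lagrange inversion: f = 8 x * phi(f) with phi(t) = 1/(1 - t), so
[x^n] f = 8^n * (1/n) [t^(n-1)] phi(t)^n = 8^n * (1/n) [t^(n-1)] (1 - t)^(-n) = 8^n * (1/n) C(2n - 2, n - 1) = 8^n * C_{n-1}.
For n = 2: C_1 = C(2, 1) / 2 = 2/2 = 1.
With the 8^2 = 64 factor, the coefficient is 64 * 1 = 64.

64


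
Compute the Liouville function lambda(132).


The Liouville function is lambda(k) = (-1)^Omega(k), where Omega(k) counts the prime factors of k with multiplicity.
Factoring: 132 = 2 * 2 * 3 * 11, so Omega(132) = 4.
lambda(132) = (-1)^4 = 1.

1


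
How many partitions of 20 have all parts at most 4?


Using the generating function (1-x)^(-1)(1-x^2)^(-1)...(1-x^4)^(-1),
the coefficient of x^20 counts these restricted partitions.
Result = 108

108


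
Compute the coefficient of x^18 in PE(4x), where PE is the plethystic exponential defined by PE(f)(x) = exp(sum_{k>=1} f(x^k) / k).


With f(x) = 4x, the exponent is sum_{k>=1} 4 x^k / k = 4 * (-ln(1 - x)). Exponentiating:
PE(4x) = exp(-4 ln(1 - x)) = 1/(1 - x)^4.
By the negative binomial expansion, [x^n] 1/(1 - x)^4 = C(n + 3, 3).
For n = 18: C(21, 3) = 1330.

1330


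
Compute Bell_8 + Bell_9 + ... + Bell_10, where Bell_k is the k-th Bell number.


Recall Bell_k counts set partitions of a k-set (with Bell_0 = 1 by convention).
Bell_8 through Bell_10: 4140, 21147, 115975
Sum = 4140 + 21147 + 115975 = 141262.

141262


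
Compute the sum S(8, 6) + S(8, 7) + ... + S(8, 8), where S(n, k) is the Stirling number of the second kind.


By definition, S(n, k) counts partitions of an n-set into exactly k nonempty blocks.
Computing row n = 8 for k = 6..8:
S(8, k): 266, 28, 1
Sum = 295.

295


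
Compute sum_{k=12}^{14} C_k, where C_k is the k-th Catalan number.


C_12 through C_14: 208012, 742900, 2674440
Sum = 208012 + 742900 + 2674440
= 3625352

3625352


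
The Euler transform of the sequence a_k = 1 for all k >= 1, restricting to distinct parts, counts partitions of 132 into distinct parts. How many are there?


Partitions of 132 into distinct parts can be computed via generating function.
Product (1+x)(1+x^2)(1+x^3)...
The coefficient of x^132 = 5392550

5392550


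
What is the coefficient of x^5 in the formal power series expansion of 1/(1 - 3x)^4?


The general identity 1/(1 - c x)^r = sum_{k>=0} c^k C(k + r - 1, r - 1) x^k follows by substituting y = c x into 1/(1 - y)^r = sum_{k>=0} C(k + r - 1, r - 1) y^k.
For c = 3, r = 4, k = 5:
3^5 * C(8, 3) = 243 * 56 = 13608.

13608


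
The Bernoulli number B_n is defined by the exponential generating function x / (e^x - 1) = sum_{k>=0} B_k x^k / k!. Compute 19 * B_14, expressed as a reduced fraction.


Bernoulli numbers can also be computed recursively via B_0 = 1 and sum_{j=0}^{m} C(m+1, j) B_j = 0 for m >= 1. Odd-index Bernoulli numbers vanish for k >= 3.
Computing B_14 = 7/6, so 19 * B_14 = 19 * 7/6 = 133/6.

133/6


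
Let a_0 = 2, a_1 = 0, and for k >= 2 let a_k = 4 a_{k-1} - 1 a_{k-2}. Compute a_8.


Iterating the recurrence forward:
a_0 = 2
a_1 = 0
a_2 = 4*0 - 1*2 = -2
a_3 = 4*-2 - 1*0 = -8
a_4 = 4*-8 - 1*-2 = -30
a_5 = 4*-30 - 1*-8 = -112
a_6 = 4*-112 - 1*-30 = -418
a_7 = 4*-418 - 1*-112 = -1560
a_8 = 4*-1560 - 1*-418 = -5822
So a_8 = -5822.

-5822


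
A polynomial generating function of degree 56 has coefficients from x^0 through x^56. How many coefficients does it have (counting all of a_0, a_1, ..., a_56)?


A polynomial of degree 56 takes the form a_0 + a_1 x + ... + a_56 x^56.
The number of coefficients is 56 + 1 = 57.

57


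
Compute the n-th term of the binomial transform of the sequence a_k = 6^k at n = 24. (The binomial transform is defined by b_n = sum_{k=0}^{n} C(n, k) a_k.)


With a_k = 6^k, b_n = sum_{k=0}^{n} C(n, k) 6^k = (1 + 6)^n by the binomial theorem.
For n = 24: (1 + 6)^24 = 7^24 = 191581231380566414401.

191581231380566414401


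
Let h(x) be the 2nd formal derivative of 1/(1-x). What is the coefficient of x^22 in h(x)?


Differentiating 2 times: d^2/dx^2 [1/(1-x)] = 2!/(1-x)^3.
The expansion 1/(1-x)^3 = sum_{k>=0} C(k+2, 2) x^k, so the coefficient of x^n in 2!/(1-x)^3 is 2! * C(n+2, 2).
For n = 22: 2 * C(24, 2) = 2 * 276 = 552

552


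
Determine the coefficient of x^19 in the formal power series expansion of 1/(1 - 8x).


The geometric series identity gives 1/(1 - c x) = sum_{k>=0} c^k x^k, so the coefficient of x^k is c^k.
Here c = 8 and k = 19.
Computing: 8^19 = 144115188075855872

144115188075855872


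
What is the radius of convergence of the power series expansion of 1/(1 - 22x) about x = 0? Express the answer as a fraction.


Expanding 1/(1 - 22x) = sum_{k>=0} 22^k x^k, the series converges when |22x| < 1, i.e., |x| < 1/22.
So the radius of convergence is 1/22 = 1/22.

1/22


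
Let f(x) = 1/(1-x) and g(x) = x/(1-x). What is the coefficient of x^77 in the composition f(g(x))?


First simplify the composition: f(g(x)) = 1/(1 - x/(1-x)) = (1-x)/((1-x) - x) = (1-x)/(1-2x).
Now extract the coefficient. Write (1-x)/(1-2x) = 1/(1-2x) - x/(1-2x).
The coefficient of x^n in 1/(1-2x) is 2^n, and in x/(1-2x) is 2^(n-1) (for n >= 1).
So the coefficient of x^77 is 2^77 - 2^76 = 151115727451828646838272 - 75557863725914323419136 = 75557863725914323419136.

75557863725914323419136


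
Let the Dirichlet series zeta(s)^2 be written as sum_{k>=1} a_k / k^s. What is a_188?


The Dirichlet convolution of the constant function 1 with itself gives (1 * 1)(k) = sum_{d | k} 1 = d(k), the number of positive divisors of k.
Since zeta(s) = sum_{k>=1} 1/k^s, we have zeta(s)^2 = sum_{k>=1} d(k)/k^s, so a_k = d(k).
For k = 188: the divisors are 1, 2, 4, 47, 94, 188.
Count = 6.

6


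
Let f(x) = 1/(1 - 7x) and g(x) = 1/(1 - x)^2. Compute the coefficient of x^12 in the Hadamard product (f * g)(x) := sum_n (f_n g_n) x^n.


f has coefficients f_k = 7^k. For g = 1/(1 - x)^2 the coefficient is g_k = C(k + 1, 1) = k + 1. The Hadamard coefficient is (f * g)_k = 7^k * (k + 1).
For k = 12: 7^12 * 13 = 13841287201 * 13 = 179936733613.

179936733613


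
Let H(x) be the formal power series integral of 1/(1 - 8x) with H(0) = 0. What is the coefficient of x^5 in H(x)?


1/(1 - 8x) = sum_{k>=0} 8^k x^k. Integrating termwise with H(0) = 0:
H(x) = sum_{k>=0} 8^k x^(k+1) / (k+1) = sum_{m>=1} 8^(m-1) x^m / m.
For m = 5: 8^4/5 = 4096/5 = 4096/5.

4096/5


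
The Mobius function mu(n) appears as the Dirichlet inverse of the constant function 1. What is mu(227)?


227 = 227 (all distinct primes).
mu(227) = (-1)^1 = -1

-1


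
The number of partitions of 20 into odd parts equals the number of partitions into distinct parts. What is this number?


Computing partitions of 20 into odd parts (1, 3, 5, ...):
Using the generating function prod_{k>=0} 1/(1-x^(2k+1)),
the count is 64

64


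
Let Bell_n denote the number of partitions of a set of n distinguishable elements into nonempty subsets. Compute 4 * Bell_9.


Bell_9 can be computed from the Bell triangle or from Dobinski's identity Bell_n = (1/e) * sum_{k>=0} k^n / k!.
Computing Bell_9 = 21147.
Then 4 * 21147 = 84588.

84588


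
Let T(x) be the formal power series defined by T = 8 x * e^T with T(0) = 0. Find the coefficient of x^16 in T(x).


Apply the Lagrange inversion formula: if T = 8 x * phi(T) with phi(t) = e^t, then
[x^n] T = 8^n * (1/n) [t^(n-1)] phi(t)^n = 8^n * (1/n) [t^(n-1)] e^(n t) = 8^n * (1/n) * n^(n-1) / (n-1)! = 8^n * n^(n-1) / n!.
When c = 1 this is the Cayley count of rooted labeled trees on n vertices, divided by n!.
For n = 16: 8^16 * 16^15 / 16! = 281474976710656 * 1152921504606846976/20922789888000 = 9903520314283042199192993792/638512875.

9903520314283042199192993792/638512875


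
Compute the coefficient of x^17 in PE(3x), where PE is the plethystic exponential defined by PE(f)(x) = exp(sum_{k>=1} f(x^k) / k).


With f(x) = 3x, the exponent is sum_{k>=1} 3 x^k / k = 3 * (-ln(1 - x)). Exponentiating:
PE(3x) = exp(-3 ln(1 - x)) = 1/(1 - x)^3.
By the negative binomial expansion, [x^n] 1/(1 - x)^3 = C(n + 2, 2).
For n = 17: C(19, 2) = 171.

171


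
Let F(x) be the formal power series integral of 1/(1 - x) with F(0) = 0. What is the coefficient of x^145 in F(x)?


1/(1 - x) = sum_{k>=0} x^k. Integrating termwise and using F(0) = 0 gives
F(x) = sum_{k>=0} x^(k+1) / (k+1) = sum_{m>=1} x^m / m = -ln(1 - x).
So the coefficient of x^145 is 1/145 = 1/145.

1/145


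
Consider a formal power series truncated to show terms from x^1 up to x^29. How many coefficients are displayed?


From x^1 to x^29 inclusive, the count is 29 - 1 + 1 = 29.

29


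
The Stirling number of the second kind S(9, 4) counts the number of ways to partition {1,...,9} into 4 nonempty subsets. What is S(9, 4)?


Using the explicit formula S(n,k) = (1/k!) sum_{j=0}^{k} (-1)^(k-j) C(k,j) j^n:
S(9, 4) = 7770
Equivalently, S(n,k) is n! times the coefficient of x^n in the EGF (e^x - 1)^k / k!.

7770


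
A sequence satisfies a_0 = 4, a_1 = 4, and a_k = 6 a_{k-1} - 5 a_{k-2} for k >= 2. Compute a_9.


The characteristic equation is t^2 - 6 t + 5 = 0, with roots r_1 = 5 and r_2 = 1 (so c_1 = r_1 + r_2, c_2 = -r_1 r_2 as required).
One can use the closed form a_n = A r_1^n + B r_2^n, but direct iteration is more reliable:
a_0 = 4, a_1 = 4, a_2 = 4, a_3 = 4, a_4 = 4, a_5 = 4, a_6 = 4, a_7 = 4, a_8 = 4, a_9 = 4.
So a_9 = 4.

4


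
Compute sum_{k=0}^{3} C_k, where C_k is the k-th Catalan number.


C_0 through C_3: 1, 1, 2, 5
Sum = 1 + 1 + 2 + 5
= 9

9


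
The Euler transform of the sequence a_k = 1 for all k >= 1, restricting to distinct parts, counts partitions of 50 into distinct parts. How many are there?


Partitions of 50 into distinct parts can be computed via generating function.
Product (1+x)(1+x^2)(1+x^3)...
The coefficient of x^50 = 3658

3658


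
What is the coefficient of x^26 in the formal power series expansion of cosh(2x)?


The Maclaurin series is cosh(t) = sum_{m>=0} t^(2m) / (2m)!, so substituting t = 2x, only even powers of x are nonzero, with coefficient of x^(2m) equal to 2^(2m) / (2m)!.
For x^26 the coefficient is 2^26/26! = 67108864/403291461126605635584000000 = 8/48076088562799171875.

8/48076088562799171875


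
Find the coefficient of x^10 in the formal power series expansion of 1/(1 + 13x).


Write 1/(1 + c x) = 1/(1 - (-c) x) and apply the geometric-series identity
1/(1 - y) = sum_{k>=0} y^k to get 1/(1 + c x) = sum_{k>=0} (-c)^k x^k.
So the coefficient of x^k is (-c)^k = (-1)^k * c^k.
Here c = 13 and k = 10:
(-13)^10 = 1 * 137858491849 = 137858491849

137858491849


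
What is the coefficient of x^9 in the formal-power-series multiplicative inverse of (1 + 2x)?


The inverse is 1/(1 + 2x). Apply the geometric identity 1/(1 - y) = sum_{k>=0} y^k with y = -2x:
1/(1 + 2x) = sum_{k>=0} (-2)^k x^k.
So the coefficient of x^9 is (-2)^9 = -512.

-512


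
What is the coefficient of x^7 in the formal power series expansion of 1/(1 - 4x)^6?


The general identity 1/(1 - c x)^r = sum_{k>=0} c^k C(k + r - 1, r - 1) x^k follows by substituting y = c x into 1/(1 - y)^r = sum_{k>=0} C(k + r - 1, r - 1) y^k.
For c = 4, r = 6, k = 7:
4^7 * C(12, 5) = 16384 * 792 = 12976128.

12976128


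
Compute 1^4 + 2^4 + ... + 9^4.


This power sum has a closed form given by Faulhaber's formula
sum_{k=1}^{m} k^p = (1 / (p + 1)) * sum_{j=0}^{p} C(p + 1, j) B_j m^(p + 1 - j),
but for small m direct computation is fastest:
1 + 16 + 81 + 256 + 625 + 1296 + 2401 + 4096 + 6561 = 15333.

15333


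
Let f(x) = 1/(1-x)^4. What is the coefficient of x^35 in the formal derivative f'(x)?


Differentiate: d/dx [ 1/(1-x)^r ] = r / (1-x)^(r+1).
Here r = 4, so f'(x) = 4 / (1-x)^5.
The expansion of 1/(1-x)^(r+1) has coefficient of x^n equal to C(n+r, r).
So the coefficient of x^35 in f'(x) is
4 * C(39, 4) = 4 * 82251 = 329004

329004


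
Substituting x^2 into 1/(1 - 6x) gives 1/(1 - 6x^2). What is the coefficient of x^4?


The coefficient of x^(2m) in 1/(1 - 6x^2) is 6^m.
With n = 4 = 2*2, the coefficient is 6^2 = 36.

36


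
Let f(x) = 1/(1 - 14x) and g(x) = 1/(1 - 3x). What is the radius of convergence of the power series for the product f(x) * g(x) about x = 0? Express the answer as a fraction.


The radius of 1/(1 - 14x) is 1/14 (nearest singularity at x = 1/14), and the radius of 1/(1 - 3x) is 1/3.
The product f(x)*g(x) = 1/((1 - 14x)(1 - 3x)) has singularities at both 1/14 and 1/3, so its radius of convergence is the distance to the nearest one:
min(1/14, 1/3) = 1/14.

1/14


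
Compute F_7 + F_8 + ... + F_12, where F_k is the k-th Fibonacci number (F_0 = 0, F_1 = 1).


Use the identity sum_{k=0}^{N} F_k = F_{N+2} - 1 (which follows from F_{k+2} - F_{k+1} = F_k). Then
sum_{k=7}^{12} F_k = (F_{14} - 1) - (F_{8} - 1) = F_{14} - F_{8}.
Computing: F_{14} = 377, F_{8} = 21, so
Sum = 377 - 21 = 356.

356


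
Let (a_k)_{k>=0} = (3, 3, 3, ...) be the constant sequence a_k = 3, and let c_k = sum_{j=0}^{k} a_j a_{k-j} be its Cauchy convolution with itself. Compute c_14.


Since a_j = 3 for all j >= 0, the convolution sum becomes
c_k = sum_{j=0}^{k} 3 * 3 = 9 * (k + 1).
Equivalently, the generating function of (a_k) is 3/(1 - x) and its square is 9/(1 - x)^2 = sum_{k>=0} 9(k + 1) x^k.
For k = 14: 9 * 15 = 135.

135


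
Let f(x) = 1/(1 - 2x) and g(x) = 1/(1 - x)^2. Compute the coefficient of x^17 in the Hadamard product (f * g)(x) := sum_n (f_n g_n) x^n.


f has coefficients f_k = 2^k. For g = 1/(1 - x)^2 the coefficient is g_k = C(k + 1, 1) = k + 1. The Hadamard coefficient is (f * g)_k = 2^k * (k + 1).
For k = 17: 2^17 * 18 = 131072 * 18 = 2359296.

2359296


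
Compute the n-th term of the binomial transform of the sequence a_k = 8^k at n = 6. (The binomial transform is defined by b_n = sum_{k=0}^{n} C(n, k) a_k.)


With a_k = 8^k, b_n = sum_{k=0}^{n} C(n, k) 8^k = (1 + 8)^n by the binomial theorem.
For n = 6: (1 + 8)^6 = 9^6 = 531441.

531441


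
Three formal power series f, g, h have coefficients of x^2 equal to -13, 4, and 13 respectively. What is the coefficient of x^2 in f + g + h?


Series addition is componentwise:
-13 + 4 + 13
= 4

4


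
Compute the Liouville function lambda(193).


The Liouville function is lambda(k) = (-1)^Omega(k), where Omega(k) counts the prime factors of k with multiplicity.
Factoring: 193 = 193, so Omega(193) = 1.
lambda(193) = (-1)^1 = -1.

-1


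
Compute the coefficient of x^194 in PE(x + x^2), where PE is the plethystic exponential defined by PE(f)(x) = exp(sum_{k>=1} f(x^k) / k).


With f(x) = x + x^2, the exponent is sum_{k>=1} (x^k + x^(2k)) / k = -ln(1 - x) - ln(1 - x^2). Exponentiating:
PE(x + x^2) = 1 / ((1 - x)(1 - x^2)).
This is the generating function for partitions of n into parts of size 1 or 2. The number of 2's can be any j in 0..97, and the rest are 1's, so
[x^194] = floor(194/2) + 1 = 98.

98


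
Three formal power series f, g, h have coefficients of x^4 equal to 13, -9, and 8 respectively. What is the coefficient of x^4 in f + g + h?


Series addition is componentwise:
13 + -9 + 8
= 12

12


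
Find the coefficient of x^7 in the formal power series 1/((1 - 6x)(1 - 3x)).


By partial fractions or Cauchy convolution:
The coefficient equals sum_{k=0}^{7} 6^k * 3^(7-k).
= 557685

557685


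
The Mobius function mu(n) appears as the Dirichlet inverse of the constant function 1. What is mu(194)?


194 = 2 * 97 (all distinct primes).
mu(194) = (-1)^2 = 1

1


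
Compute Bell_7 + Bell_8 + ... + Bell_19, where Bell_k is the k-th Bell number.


Recall Bell_k counts set partitions of a k-set (with Bell_0 = 1 by convention).
Bell_7 through Bell_19: 877, 4140, 21147, 115975, 678570, 4213597, 27644437, 190899322, 1382958545, 10480142147, 82864869804, 682076806159, 5832742205057
Sum = 877 + 4140 + 21147 + 115975 + 678570 + 4213597 + 27644437 + 190899322 + 1382958545 + 10480142147 + 82864869804 + 682076806159 + 5832742205057 = 6609770559777.

6609770559777


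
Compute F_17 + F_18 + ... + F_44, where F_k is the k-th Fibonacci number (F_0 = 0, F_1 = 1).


Use the identity sum_{k=0}^{N} F_k = F_{N+2} - 1 (which follows from F_{k+2} - F_{k+1} = F_k). Then
sum_{k=17}^{44} F_k = (F_{46} - 1) - (F_{18} - 1) = F_{46} - F_{18}.
Computing: F_{46} = 1836311903, F_{18} = 2584, so
Sum = 1836311903 - 2584 = 1836309319.

1836309319


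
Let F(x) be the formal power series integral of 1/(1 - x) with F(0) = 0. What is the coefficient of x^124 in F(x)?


1/(1 - x) = sum_{k>=0} x^k. Integrating termwise and using F(0) = 0 gives
F(x) = sum_{k>=0} x^(k+1) / (k+1) = sum_{m>=1} x^m / m = -ln(1 - x).
So the coefficient of x^124 is 1/124 = 1/124.

1/124


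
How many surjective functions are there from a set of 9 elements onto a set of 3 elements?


By inclusion-exclusion on which target elements are missed, the number of surjections from an n-set onto a k-set is
surj(n, k) = sum_{j=0}^{k} (-1)^j C(k, j) (k - j)^n.
Equivalently surj(n, k) = k! * S(n, k), where S(n, k) is the Stirling number of the second kind.
For n = 9, k = 3:
S(9, 3) = 3025, so
surj = 3! * 3025 = 6 * 3025 = 18150.

18150


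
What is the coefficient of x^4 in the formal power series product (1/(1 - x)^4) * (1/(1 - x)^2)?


Combine the factors: (1/(1 - x)^4) * (1/(1 - x)^2) = 1/(1 - x)^6.
Then use 1/(1 - x)^r = sum_{k>=0} C(k + r - 1, r - 1) x^k with r = 6 and k = 4:
C(9, 5) = 126.

126


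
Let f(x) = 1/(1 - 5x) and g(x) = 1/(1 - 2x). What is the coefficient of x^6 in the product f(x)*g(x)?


The coefficient of x^n in f*g is the Cauchy product: sum_{k=0}^{n} a^k * b^(n-k).
With a=5, b=2, n=6:
sum_{k=0}^{6} 5^k * 2^(6-k)
= 25999

25999


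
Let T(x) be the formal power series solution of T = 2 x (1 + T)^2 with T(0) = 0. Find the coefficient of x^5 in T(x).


Apply the Lagrange inversion formula: if T = 2 x * phi(T) with phi(t) = (1 + t)^2, then [x^n] T = 2^n * (1/n) [t^(n-1)] phi(t)^n = 2^n * (1/n) [t^(n-1)] (1 + t)^(2n) = 2^n * (1/n) C(2n, n-1).
Using the identity C(2n, n-1) = C(2n, n) * n / (n+1), the unscaled factor equals C(2n, n) / (n+1) = C_n, the n-th Catalan number.
For n = 5: C_5 = C(10, 5) / 6 = 252/6 = 42.
With the 2^5 = 32 factor, the coefficient is 32 * 42 = 1344.

1344


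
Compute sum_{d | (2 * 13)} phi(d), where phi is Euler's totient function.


First, 2 * 13 = 26. One classical identity is sum_{d | n} phi(d) = n (each k in [1, n] has a unique gcd with n, and among the k's with gcd(k, n) = n/d there are phi(d) of them). So the sum equals 26. We also verify directly:
Divisors of 26: 1, 2, 13, 26.
phi values: 1, 1, 12, 12.
Sum = 26.

26


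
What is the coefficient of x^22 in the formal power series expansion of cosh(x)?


The Maclaurin series is cosh(t) = sum_{m>=0} t^(2m) / (2m)!, so substituting t = x, only even powers of x are nonzero, with coefficient of x^(2m) equal to 1 / (2m)!.
For x^22 the coefficient is 1/22! = 1/1124000727777607680000 = 1/1124000727777607680000.

1/1124000727777607680000


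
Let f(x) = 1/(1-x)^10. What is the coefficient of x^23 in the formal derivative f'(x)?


Differentiate: d/dx [ 1/(1-x)^r ] = r / (1-x)^(r+1).
Here r = 10, so f'(x) = 10 / (1-x)^11.
The expansion of 1/(1-x)^(r+1) has coefficient of x^n equal to C(n+r, r).
So the coefficient of x^23 in f'(x) is
10 * C(33, 10) = 10 * 92561040 = 925610400

925610400


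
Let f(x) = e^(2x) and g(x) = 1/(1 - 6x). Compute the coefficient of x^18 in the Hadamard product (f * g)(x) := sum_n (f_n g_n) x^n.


Expanding: f_k = 2^k/k! (from e^(2x)) and g_k = 6^k (from 1/(1 - 6x)). So the Hadamard coefficient (f * g)_k = 2^k 6^k / k! = (12)^k / k!.
For k = 18: 12^18/18! = 26623333280885243904/6402373705728000 = 61917364224/14889875.

61917364224/14889875


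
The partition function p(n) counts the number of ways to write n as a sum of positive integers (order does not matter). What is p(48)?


Using the generating function prod_{k>=1} 1/(1-x^k), we compute p(48).
By dynamic programming over parts 1 through 48:
p(48) = 147273

147273


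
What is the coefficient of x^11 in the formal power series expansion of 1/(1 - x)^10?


The negative binomial / multiset identity is
1/(1 - x)^r = sum_{k>=0} C(k + r - 1, r - 1) x^k.
Here r = 10 and k = 11, so the coefficient is
C(11 + 9, 9) = C(20, 9)
= 167960

167960


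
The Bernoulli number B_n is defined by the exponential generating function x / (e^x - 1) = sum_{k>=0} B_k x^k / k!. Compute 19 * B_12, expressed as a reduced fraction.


Bernoulli numbers can also be computed recursively via B_0 = 1 and sum_{j=0}^{m} C(m+1, j) B_j = 0 for m >= 1. Odd-index Bernoulli numbers vanish for k >= 3.
Computing B_12 = -691/2730, so 19 * B_12 = 19 * -691/2730 = -13129/2730.

-13129/2730


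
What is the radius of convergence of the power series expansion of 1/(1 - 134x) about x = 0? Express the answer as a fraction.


Expanding 1/(1 - 134x) = sum_{k>=0} 134^k x^k, the series converges when |134x| < 1, i.e., |x| < 1/134.
So the radius of convergence is 1/134 = 1/134.

1/134


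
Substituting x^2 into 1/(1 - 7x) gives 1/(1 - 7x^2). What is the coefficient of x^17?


Since 1/(1 - 7x^2) only has even powers of x,
the coefficient of x^17 (odd) is 0.

0


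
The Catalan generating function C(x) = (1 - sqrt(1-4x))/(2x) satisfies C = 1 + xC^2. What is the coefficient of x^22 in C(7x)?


Substituting x -> 7x scales the n-th coefficient by 7^n, so [x^22] C(7x) = 7^22 * C_22.
C_22 = C(2*22, 22)/(23) = 2104098963720/23 = 91482563640.
So 7^22 * 91482563640 = 3909821048582988049 * 91482563640 = 357680452898004736014001938360.

357680452898004736014001938360


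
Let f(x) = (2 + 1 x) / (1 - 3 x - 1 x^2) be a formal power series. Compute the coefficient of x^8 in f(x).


Write f(x) = sum_{k>=0} a_k x^k. Multiplying both sides by 1 - 3 x - 1 x^2 gives
(1 - 3 x - 1 x^2) sum_{k>=0} a_k x^k = 2 + 1 x.
Matching coefficients:
 x^0: a_0 = 2
 x^1: a_1 - 3 a_0 = 1  =>  a_1 = 3*2 + 1 = 7
 x^k (k >= 2): a_k = 3 a_{k-1} + 1 a_{k-2}.
Iterating: a_2 = 23, a_3 = 76, a_4 = 251, a_5 = 829, a_6 = 2738, a_7 = 9043, a_8 = 29867.
So the coefficient of x^8 is 29867.

29867


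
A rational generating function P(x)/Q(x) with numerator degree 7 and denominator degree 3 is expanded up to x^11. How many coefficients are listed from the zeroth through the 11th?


Expanding up to x^11 gives the coefficients for x^0, x^1, ..., x^11.
That is 11 + 1 = 12 coefficients in total.

12


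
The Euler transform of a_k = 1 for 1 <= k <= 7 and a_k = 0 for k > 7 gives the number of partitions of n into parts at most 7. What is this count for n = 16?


Partitions of 16 into parts at most 7:
Using generating function (1-x)^(-1)(1-x^2)^(-1)...(1-x^7)^(-1),
the coefficient of x^16 = 164

164


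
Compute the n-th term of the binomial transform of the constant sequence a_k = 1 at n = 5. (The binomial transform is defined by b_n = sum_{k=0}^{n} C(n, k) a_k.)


With a_k = 1 for all k, b_n = sum_{k=0}^{n} C(n, k) = 2^n by the binomial theorem.
For n = 5: 2^5 = 32.

32


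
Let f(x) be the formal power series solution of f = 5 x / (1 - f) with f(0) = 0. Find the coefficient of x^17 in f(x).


Apply Lagrange inversion: f = 5 x * phi(f) with phi(t) = 1/(1 - t), so
[x^n] f = 5^n * (1/n) [t^(n-1)] phi(t)^n = 5^n * (1/n) [t^(n-1)] (1 - t)^(-n) = 5^n * (1/n) C(2n - 2, n - 1) = 5^n * C_{n-1}.
For n = 17: C_16 = C(32, 16) / 17 = 601080390/17 = 35357670.
With the 5^17 = 762939453125 factor, the coefficient is 762939453125 * 35357670 = 26975761413574218750.

26975761413574218750


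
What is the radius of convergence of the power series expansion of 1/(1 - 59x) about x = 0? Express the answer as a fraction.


Expanding 1/(1 - 59x) = sum_{k>=0} 59^k x^k, the series converges when |59x| < 1, i.e., |x| < 1/59.
So the radius of convergence is 1/59 = 1/59.

1/59


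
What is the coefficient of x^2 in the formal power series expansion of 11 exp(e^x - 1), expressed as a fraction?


exp(e^x - 1) is the exponential generating function for the Bell numbers Bell_k: exp(e^x - 1) = sum_{k>=0} Bell_k x^k / k!.
So the coefficient of x^2 in 11 exp(e^x - 1) is 11 Bell_2 / 2!.
Computing: Bell_2 = 2 and 2! = 2, giving
11 * 2/2 = 11.

11


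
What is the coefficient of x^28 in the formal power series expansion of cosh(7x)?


The Maclaurin series is cosh(t) = sum_{m>=0} t^(2m) / (2m)!, so substituting t = 7x, only even powers of x are nonzero, with coefficient of x^(2m) equal to 7^(2m) / (2m)!.
For x^28 the coefficient is 7^28/28! = 459986536544739960976801/304888344611713860501504000000 = 191581231380566414401/126983900296423931904000000.

191581231380566414401/126983900296423931904000000


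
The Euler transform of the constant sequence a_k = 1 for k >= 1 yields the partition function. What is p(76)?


The Euler transform converts the sequence a_k = 1 into the number of integer partitions.
Using the recurrence or dynamic programming:
p(76) = 9289091

9289091


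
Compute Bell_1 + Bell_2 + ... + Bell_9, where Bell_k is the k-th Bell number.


Recall Bell_k counts set partitions of a k-set (with Bell_0 = 1 by convention).
Bell_1 through Bell_9: 1, 2, 5, 15, 52, 203, 877, 4140, 21147
Sum = 1 + 2 + 5 + 15 + 52 + 203 + 877 + 4140 + 21147 = 26442.

26442


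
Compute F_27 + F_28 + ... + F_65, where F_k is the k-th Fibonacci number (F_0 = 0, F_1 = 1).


Use the identity sum_{k=0}^{N} F_k = F_{N+2} - 1 (which follows from F_{k+2} - F_{k+1} = F_k). Then
sum_{k=27}^{65} F_k = (F_{67} - 1) - (F_{28} - 1) = F_{67} - F_{28}.
Computing: F_{67} = 44945570212853, F_{28} = 317811, so
Sum = 44945570212853 - 317811 = 44945569895042.

44945569895042


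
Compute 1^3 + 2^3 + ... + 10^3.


This power sum has a closed form given by Faulhaber's formula
sum_{k=1}^{m} k^p = (1 / (p + 1)) * sum_{j=0}^{p} C(p + 1, j) B_j m^(p + 1 - j),
but for small m direct computation is fastest:
1 + 8 + 27 + 64 + 125 + 216 + 343 + 512 + 729 + 1000 = 3025.

3025


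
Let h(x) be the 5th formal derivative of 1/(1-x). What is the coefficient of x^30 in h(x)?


Differentiating 5 times: d^5/dx^5 [1/(1-x)] = 5!/(1-x)^6.
The expansion 1/(1-x)^6 = sum_{k>=0} C(k+5, 5) x^k, so the coefficient of x^n in 5!/(1-x)^6 is 5! * C(n+5, 5).
For n = 30: 120 * C(35, 5) = 120 * 324632 = 38955840

38955840


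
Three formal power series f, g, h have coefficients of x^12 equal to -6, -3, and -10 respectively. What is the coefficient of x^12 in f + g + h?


Series addition is componentwise:
-6 + -3 + -10
= -19

-19


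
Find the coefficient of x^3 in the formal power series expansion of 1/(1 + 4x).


Write 1/(1 + c x) = 1/(1 - (-c) x) and apply the geometric-series identity
1/(1 - y) = sum_{k>=0} y^k to get 1/(1 + c x) = sum_{k>=0} (-c)^k x^k.
So the coefficient of x^k is (-c)^k = (-1)^k * c^k.
Here c = 4 and k = 3:
(-4)^3 = -1 * 64 = -64

-64


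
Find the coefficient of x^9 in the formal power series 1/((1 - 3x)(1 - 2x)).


By partial fractions or Cauchy convolution:
The coefficient equals sum_{k=0}^{9} 3^k * 2^(9-k).
= 58025

58025


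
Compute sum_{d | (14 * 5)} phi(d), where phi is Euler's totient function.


First, 14 * 5 = 70. One classical identity is sum_{d | n} phi(d) = n (each k in [1, n] has a unique gcd with n, and among the k's with gcd(k, n) = n/d there are phi(d) of them). So the sum equals 70. We also verify directly:
Divisors of 70: 1, 2, 5, 7, 10, 14, 35, 70.
phi values: 1, 1, 4, 6, 4, 6, 24, 24.
Sum = 70.

70


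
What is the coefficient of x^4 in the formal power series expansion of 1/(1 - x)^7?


The expansion 1/(1 - x)^r = sum_{k>=0} C(k + r - 1, r - 1) x^k follows from the multiset / negative-binomial theorem (or from repeated differentiation of the geometric series).
For r = 7 and k = 4:
C(10, 6) = 3628800 / (720 * 24) = 210.

210


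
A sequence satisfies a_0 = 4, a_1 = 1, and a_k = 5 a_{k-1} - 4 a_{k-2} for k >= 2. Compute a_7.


The characteristic equation is t^2 - 5 t + 4 = 0, with roots r_1 = 4 and r_2 = 1 (so c_1 = r_1 + r_2, c_2 = -r_1 r_2 as required).
One can use the closed form a_n = A r_1^n + B r_2^n, but direct iteration is more reliable:
a_0 = 4, a_1 = 1, a_2 = -11, a_3 = -59, a_4 = -251, a_5 = -1019, a_6 = -4091, a_7 = -16379.
So a_7 = -16379.

-16379


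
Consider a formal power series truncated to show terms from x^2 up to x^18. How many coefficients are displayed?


From x^2 to x^18 inclusive, the count is 18 - 2 + 1 = 17.

17


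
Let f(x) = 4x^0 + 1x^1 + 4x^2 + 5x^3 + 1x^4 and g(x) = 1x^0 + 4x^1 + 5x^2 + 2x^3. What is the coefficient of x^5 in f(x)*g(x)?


Cauchy product at x^5:
4*2 + 5*5 + 1*4
= 37

37


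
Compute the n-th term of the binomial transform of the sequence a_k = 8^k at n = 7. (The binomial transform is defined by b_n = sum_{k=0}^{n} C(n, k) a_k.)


With a_k = 8^k, b_n = sum_{k=0}^{n} C(n, k) 8^k = (1 + 8)^n by the binomial theorem.
For n = 7: (1 + 8)^7 = 9^7 = 4782969.

4782969


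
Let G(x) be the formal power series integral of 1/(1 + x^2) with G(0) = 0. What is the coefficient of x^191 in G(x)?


1/(1 + x^2) = sum_{j>=0} (-1)^j x^(2j). Integrating termwise with G(0) = 0:
G(x) = sum_{j>=0} (-1)^j x^(2j+1) / (2j+1) = arctan(x).
Only odd powers are nonzero. For x^191 write 191 = 2*95 + 1, giving
(-1)^95 / 191 = -1/191 = -1/191.

-1/191


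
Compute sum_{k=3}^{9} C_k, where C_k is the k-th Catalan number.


C_3 through C_9: 5, 14, 42, 132, 429, 1430, 4862
Sum = 5 + 14 + 42 + 132 + 429 + 1430 + 4862
= 6914

6914


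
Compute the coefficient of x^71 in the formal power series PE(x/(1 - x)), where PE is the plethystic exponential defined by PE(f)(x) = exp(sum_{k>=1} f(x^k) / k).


For f(x) = x/(1 - x) we have
sum_{k>=1} f(x^k) / k = sum_{k>=1} (1/k) * x^k / (1 - x^k) = sum_{k, m >= 1} x^(k m) / k,
which after exponentiating simplifies to
PE(x/(1 - x)) = prod_{k>=1} 1 / (1 - x^k).
This is the generating function for the partition function p(n), so the coefficient of x^71 is p(71).
Computing p(71) by dynamic programming over parts 1, 2, ..., 71: p(71) = 4697205.

4697205


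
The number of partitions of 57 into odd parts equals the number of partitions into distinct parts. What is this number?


Computing partitions of 57 into odd parts (1, 3, 5, ...):
Using the generating function prod_{k>=0} 1/(1-x^(2k+1)),
the count is 7917

7917


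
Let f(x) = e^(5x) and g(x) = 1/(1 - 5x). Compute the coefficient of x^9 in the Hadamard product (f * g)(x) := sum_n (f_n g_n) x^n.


Expanding: f_k = 5^k/k! (from e^(5x)) and g_k = 5^k (from 1/(1 - 5x)). So the Hadamard coefficient (f * g)_k = 5^k 5^k / k! = (25)^k / k!.
For k = 9: 25^9/9! = 3814697265625/362880 = 762939453125/72576.

762939453125/72576


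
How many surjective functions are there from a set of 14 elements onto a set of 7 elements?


By inclusion-exclusion on which target elements are missed, the number of surjections from an n-set onto a k-set is
surj(n, k) = sum_{j=0}^{k} (-1)^j C(k, j) (k - j)^n.
Equivalently surj(n, k) = k! * S(n, k), where S(n, k) is the Stirling number of the second kind.
For n = 14, k = 7:
S(14, 7) = 49329280, so
surj = 7! * 49329280 = 5040 * 49329280 = 248619571200.

248619571200


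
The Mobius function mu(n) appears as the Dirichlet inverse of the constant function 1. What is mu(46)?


46 = 2 * 23 (all distinct primes).
mu(46) = (-1)^2 = 1

1


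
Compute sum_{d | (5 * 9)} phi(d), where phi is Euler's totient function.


First, 5 * 9 = 45. One classical identity is sum_{d | n} phi(d) = n (each k in [1, n] has a unique gcd with n, and among the k's with gcd(k, n) = n/d there are phi(d) of them). So the sum equals 45. We also verify directly:
Divisors of 45: 1, 3, 5, 9, 15, 45.
phi values: 1, 2, 4, 6, 8, 24.
Sum = 45.

45


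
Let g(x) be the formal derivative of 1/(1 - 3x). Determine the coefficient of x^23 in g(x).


Differentiate termwise: d/dx sum_{k>=0} 3^k x^k = sum_{k>=1} k 3^k x^(k-1) = sum_{j>=0} (j+1) 3^(j+1) x^j.
Equivalently, d/dx [1/(1 - 3x)] = 3/(1 - 3x)^2.
For j = 23: 24 * 3^24 = 24 * 282429536481 = 6778308875544.

6778308875544


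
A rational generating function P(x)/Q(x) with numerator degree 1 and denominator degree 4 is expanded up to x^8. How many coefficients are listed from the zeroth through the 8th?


Expanding up to x^8 gives the coefficients for x^0, x^1, ..., x^8.
That is 8 + 1 = 9 coefficients in total.

9


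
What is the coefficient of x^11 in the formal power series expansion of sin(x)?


The Maclaurin series is sin(t) = sum_{k>=0} (-1)^k t^(2k+1) / (2k+1)!, so substituting t = x, only odd powers of x are nonzero, with coefficient of x^(2k+1) equal to (-1)^k / (2k+1)!.
Write 11 = 2*5 + 1, giving the coefficient (-1)^5 / 11! = -1/39916800 = -1/39916800.

-1/39916800


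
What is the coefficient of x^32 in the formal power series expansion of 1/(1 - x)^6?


The negative binomial / multiset identity is
1/(1 - x)^r = sum_{k>=0} C(k + r - 1, r - 1) x^k.
Here r = 6 and k = 32, so the coefficient is
C(32 + 5, 5) = C(37, 5)
= 435897

435897


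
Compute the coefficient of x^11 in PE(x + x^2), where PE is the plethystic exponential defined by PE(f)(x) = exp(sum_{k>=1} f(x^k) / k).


With f(x) = x + x^2, the exponent is sum_{k>=1} (x^k + x^(2k)) / k = -ln(1 - x) - ln(1 - x^2). Exponentiating:
PE(x + x^2) = 1 / ((1 - x)(1 - x^2)).
This is the generating function for partitions of n into parts of size 1 or 2. The number of 2's can be any j in 0..5, and the rest are 1's, so
[x^11] = floor(11/2) + 1 = 6.

6


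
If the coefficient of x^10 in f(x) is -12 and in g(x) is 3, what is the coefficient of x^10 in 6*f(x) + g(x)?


Scalar multiplication scales coefficients: 6 * -12 = -72.
Then add the g coefficient: -72 + 3
= -69

-69


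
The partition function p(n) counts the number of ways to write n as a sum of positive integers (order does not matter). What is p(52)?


Using the generating function prod_{k>=1} 1/(1-x^k), we compute p(52).
By dynamic programming over parts 1 through 52:
p(52) = 281589

281589


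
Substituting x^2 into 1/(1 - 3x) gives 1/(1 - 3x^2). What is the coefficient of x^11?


Since 1/(1 - 3x^2) only has even powers of x,
the coefficient of x^11 (odd) is 0.

0


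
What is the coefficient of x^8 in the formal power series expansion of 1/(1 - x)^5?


The expansion 1/(1 - x)^r = sum_{k>=0} C(k + r - 1, r - 1) x^k follows from the multiset / negative-binomial theorem (or from repeated differentiation of the geometric series).
For r = 5 and k = 8:
C(12, 4) = 479001600 / (24 * 40320) = 495.

495


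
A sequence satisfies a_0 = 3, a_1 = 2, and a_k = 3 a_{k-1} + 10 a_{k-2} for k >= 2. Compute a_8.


The characteristic equation is t^2 - 3 t - 10 = 0, with roots r_1 = 5 and r_2 = -2 (so c_1 = r_1 + r_2, c_2 = -r_1 r_2 as required).
One can use the closed form a_n = A r_1^n + B r_2^n, but direct iteration is more reliable:
a_0 = 3, a_1 = 2, a_2 = 36, a_3 = 128, a_4 = 744, a_5 = 3512, a_6 = 17976, a_7 = 89048, a_8 = 446904.
So a_8 = 446904.

446904
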